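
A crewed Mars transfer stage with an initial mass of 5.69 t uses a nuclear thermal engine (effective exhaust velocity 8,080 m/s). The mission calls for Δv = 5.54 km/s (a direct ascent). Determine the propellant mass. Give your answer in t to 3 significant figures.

propellant mass ≈ 2.82 t

Rocket equation: m₀/m_f = exp(Δv / v_e) = exp(5540 / 8080.0) = exp(0.6856) = 1.9850.
m_f = 5.69 / 1.9850 = 2.8665 t, so propellant = m₀ − m_f = 5.69 − 2.8665 = 2.8235 t.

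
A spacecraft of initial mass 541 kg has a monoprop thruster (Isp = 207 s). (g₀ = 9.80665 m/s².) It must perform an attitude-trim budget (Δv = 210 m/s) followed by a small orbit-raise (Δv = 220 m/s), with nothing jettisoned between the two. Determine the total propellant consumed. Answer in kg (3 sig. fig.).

v_e = Isp · g₀ = 207 × 9.80665 = 2030.0 m/s.
After the first burn: m = 541 × exp(−210/2030.0) = 541 × 0.90172 = 487.831 kg.
After the second burn: m = 487.831 × exp(−220/2030.0) = 487.831 × 0.89729 = 437.726 kg.
Total propellant = m₀ − m_final = 541 − 437.726 = 103.274 kg.

total propellant consumed ≈ 103 kg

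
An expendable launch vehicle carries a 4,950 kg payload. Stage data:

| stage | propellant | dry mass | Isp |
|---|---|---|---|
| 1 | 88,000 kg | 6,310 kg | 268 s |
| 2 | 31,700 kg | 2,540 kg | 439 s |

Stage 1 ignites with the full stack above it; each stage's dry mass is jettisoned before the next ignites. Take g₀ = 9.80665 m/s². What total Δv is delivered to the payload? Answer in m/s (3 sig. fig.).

Ignition mass of stage 1 = 88,000+6,310 + 31,700+2,540 + 4,950 = 133,500 kg.
Stage 1: m₀ = 133,500 kg, m_f = 133,500 − 88,000 = 45,500 kg; Δv = 268×9.80665×ln(2.934) = 2628.2×1.0764 ≈ 2829 m/s.
Stage 2: m₀ = 39,190 kg, m_f = 39,190 − 31,700 = 7,490 kg; Δv = 439×9.80665×ln(5.232) = 4305.1×1.6549 ≈ 7124 m/s.
Total Δv = 2829 + 7124 = 9953 m/s.

Δv ≈ 9950 m/s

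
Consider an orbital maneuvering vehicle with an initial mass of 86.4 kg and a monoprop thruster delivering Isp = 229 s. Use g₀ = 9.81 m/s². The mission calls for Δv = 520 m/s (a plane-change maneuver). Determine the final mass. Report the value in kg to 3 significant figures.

final mass ≈ 68.5 kg

v_e = Isp · g₀ = 229 × 9.81 = 2246.5 m/s.
m₀/m_f = exp(Δv / v_e) = exp(520 / 2246.5) = exp(0.2315) = 1.2605.
m_f = m₀ / 1.2605 = 86.4 / 1.2605 = 68.5442 kg.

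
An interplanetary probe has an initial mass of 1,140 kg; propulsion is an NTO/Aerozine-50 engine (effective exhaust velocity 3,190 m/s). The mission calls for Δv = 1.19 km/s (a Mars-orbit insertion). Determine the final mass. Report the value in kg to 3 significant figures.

From the ideal rocket equation, m₀/m_f = exp(Δv / v_e) = exp(1190 / 3190.0) = exp(0.3730) = 1.4521.
m_f = m₀ / 1.4521 = 1,140 / 1.4521 = 785.07 kg.

final mass ≈ 785 kg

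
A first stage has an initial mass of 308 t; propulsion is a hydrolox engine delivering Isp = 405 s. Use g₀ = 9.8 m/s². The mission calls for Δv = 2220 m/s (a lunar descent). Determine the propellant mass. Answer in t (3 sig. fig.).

v_e = Isp · g₀ = 405 × 9.8 = 3969.0 m/s.
Rocket equation: m₀/m_f = exp(Δv / v_e) = exp(2220 / 3969.0) = exp(0.5593) = 1.7495.
m_f = 308 / 1.7495 = 176.05 t, so propellant = m₀ − m_f = 308 − 176.05 = 131.95 t.

propellant mass ≈ 132 t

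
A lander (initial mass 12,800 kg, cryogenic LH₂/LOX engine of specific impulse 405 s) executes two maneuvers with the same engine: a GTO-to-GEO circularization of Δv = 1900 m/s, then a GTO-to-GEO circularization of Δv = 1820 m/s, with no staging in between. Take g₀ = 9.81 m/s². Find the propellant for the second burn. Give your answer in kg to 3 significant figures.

v_e = Isp · g₀ = 405 × 9.81 = 3973.1 m/s.
After the first burn: m = 12800 × exp(−1900/3973.1) = 12800 × 0.61988 = 7,934.46 kg.
After the second burn: m = 7,934.46 × exp(−1820/3973.1) = 7,934.46 × 0.63249 = 5,018.47 kg.
Second-burn propellant = 7,934.46 − 5,018.47 = 2,915.99 kg.

propellant for the second burn ≈ 2920 kg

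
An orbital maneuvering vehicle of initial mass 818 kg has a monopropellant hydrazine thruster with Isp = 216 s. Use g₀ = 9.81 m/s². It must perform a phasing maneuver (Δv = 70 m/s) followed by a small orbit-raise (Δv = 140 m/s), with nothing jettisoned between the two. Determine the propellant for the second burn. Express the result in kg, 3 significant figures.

v_e = Isp · g₀ = 216 × 9.81 = 2119.0 m/s.
After the first burn: m = 818 × exp(−70/2119.0) = 818 × 0.96750 = 791.415 kg.
After the second burn: m = 791.415 × exp(−140/2119.0) = 791.415 × 0.93607 = 740.82 kg.
Second-burn propellant = 791.415 − 740.82 = 50.595 kg.

propellant for the second burn ≈ 50.6 kg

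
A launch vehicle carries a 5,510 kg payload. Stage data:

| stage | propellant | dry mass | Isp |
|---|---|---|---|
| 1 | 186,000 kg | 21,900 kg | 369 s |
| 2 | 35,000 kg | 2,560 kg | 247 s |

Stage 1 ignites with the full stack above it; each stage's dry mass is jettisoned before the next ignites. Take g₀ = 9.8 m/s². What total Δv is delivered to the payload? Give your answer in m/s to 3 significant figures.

Δv ≈ 8940 m/s

Ignition mass of stage 1 = 186,000+21,900 + 35,000+2,560 + 5,510 = 250,970 kg.
Stage 1: m₀ = 250,970 kg, m_f = 250,970 − 186,000 = 64,970 kg; Δv = 369×9.8×ln(3.863) = 3616.2×1.3514 ≈ 4887 m/s.
Stage 2: m₀ = 43,070 kg, m_f = 43,070 − 35,000 = 8,070 kg; Δv = 247×9.8×ln(5.337) = 2420.6×1.6747 ≈ 4054 m/s.
Total Δv = 4887 + 4054 = 8941 m/s.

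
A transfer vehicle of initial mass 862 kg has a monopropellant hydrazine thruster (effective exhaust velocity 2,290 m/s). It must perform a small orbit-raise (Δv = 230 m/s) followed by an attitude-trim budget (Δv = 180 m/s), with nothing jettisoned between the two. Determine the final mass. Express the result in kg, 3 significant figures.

final mass ≈ 721 kg

After the first burn: m = 862 × exp(−230/2290.0) = 862 × 0.90444 = 779.627 kg.
After the second burn: m = 779.627 × exp(−180/2290.0) = 779.627 × 0.92441 = 720.695 kg.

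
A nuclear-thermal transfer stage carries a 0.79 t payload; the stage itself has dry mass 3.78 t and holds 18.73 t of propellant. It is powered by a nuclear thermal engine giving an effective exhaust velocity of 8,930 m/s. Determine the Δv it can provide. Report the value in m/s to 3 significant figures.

Δv ≈ 14500 m/s

m₀ = payload + dry + propellant = 0.79 + 3.78 + 18.73 = 23.3 t.
m_f = payload + dry = 0.79 + 3.78 = 4.57 t.
Δv = v_e · ln(m₀/m_f) = 8930.0 × ln(5.098) = 8930.0 × 1.6289 ≈ 14546.4 m/s.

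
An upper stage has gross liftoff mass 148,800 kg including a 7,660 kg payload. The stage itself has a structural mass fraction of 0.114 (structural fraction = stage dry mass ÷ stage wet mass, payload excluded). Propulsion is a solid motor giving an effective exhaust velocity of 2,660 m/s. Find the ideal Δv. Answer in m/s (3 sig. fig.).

Stage wet mass = m₀ − payload = 148,800 − 7,660 = 141,140 kg.
Stage dry mass = ε × stage wet mass = 0.114 × 141,140 = 16,090 kg.
Burnout mass m_f = stage dry + payload = 16,090 + 7,660 = 23,750 kg.
Rocket equation: Δv = v_e · ln(148,800/23,750) = 2660.0 × ln(6.265) = 2660.0 × 1.8350 ≈ 4881 m/s.

Δv ≈ 4880 m/s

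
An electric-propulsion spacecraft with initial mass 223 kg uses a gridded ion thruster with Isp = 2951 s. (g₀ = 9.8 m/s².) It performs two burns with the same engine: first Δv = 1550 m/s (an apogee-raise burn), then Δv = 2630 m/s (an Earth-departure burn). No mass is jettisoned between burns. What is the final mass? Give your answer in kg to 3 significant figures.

v_e = Isp · g₀ = 2951 × 9.8 = 28919.8 m/s.
After the first burn: m = 223 × exp(−1550/28919.8) = 223 × 0.94781 = 211.362 kg.
After the second burn: m = 211.362 × exp(−2630/28919.8) = 211.362 × 0.91307 = 192.988 kg.

final mass ≈ 193 kg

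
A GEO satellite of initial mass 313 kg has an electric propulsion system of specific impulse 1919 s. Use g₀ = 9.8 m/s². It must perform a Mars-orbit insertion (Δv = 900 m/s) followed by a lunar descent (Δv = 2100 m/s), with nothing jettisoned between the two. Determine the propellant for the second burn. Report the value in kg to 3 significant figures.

v_e = Isp · g₀ = 1919 × 9.8 = 18806.2 m/s.
After the first burn: m = 313 × exp(−900/18806.2) = 313 × 0.95327 = 298.374 kg.
After the second burn: m = 298.374 × exp(−2100/18806.2) = 298.374 × 0.89434 = 266.848 kg.
Second-burn propellant = 298.374 − 266.848 = 31.526 kg.

propellant for the second burn ≈ 31.5 kg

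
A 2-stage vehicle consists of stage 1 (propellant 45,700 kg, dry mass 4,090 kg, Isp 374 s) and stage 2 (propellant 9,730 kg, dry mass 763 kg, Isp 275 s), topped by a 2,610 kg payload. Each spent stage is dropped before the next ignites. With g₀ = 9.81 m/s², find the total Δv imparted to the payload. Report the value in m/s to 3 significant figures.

Δv ≈ 8420 m/s

Ignition mass of stage 1 = 45,700+4,090 + 9,730+763 + 2,610 = 62,893 kg.
Stage 1: m₀ = 62,893 kg, m_f = 62,893 − 45,700 = 17,193 kg; Δv = 374×9.81×ln(3.658) = 3668.9×1.2969 ≈ 4758 m/s.
Stage 2: m₀ = 13,103 kg, m_f = 13,103 − 9,730 = 3,373 kg; Δv = 275×9.81×ln(3.885) = 2697.8×1.3570 ≈ 3661 m/s.
Total Δv = 4758 + 3661 = 8419 m/s.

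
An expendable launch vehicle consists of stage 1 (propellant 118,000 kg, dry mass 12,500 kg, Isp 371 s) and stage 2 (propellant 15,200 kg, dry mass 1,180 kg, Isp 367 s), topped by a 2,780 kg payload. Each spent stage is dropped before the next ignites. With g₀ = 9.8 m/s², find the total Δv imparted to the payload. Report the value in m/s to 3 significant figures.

Ignition mass of stage 1 = 118,000+12,500 + 15,200+1,180 + 2,780 = 149,660 kg.
Stage 1: m₀ = 149,660 kg, m_f = 149,660 − 118,000 = 31,660 kg; Δv = 371×9.8×ln(4.727) = 3635.8×1.5533 ≈ 5648 m/s.
Stage 2: m₀ = 19,160 kg, m_f = 19,160 − 15,200 = 3,960 kg; Δv = 367×9.8×ln(4.838) = 3596.6×1.5766 ≈ 5670 m/s.
Total Δv = 5648 + 5670 = 11318 m/s.

Δv ≈ 11300 m/s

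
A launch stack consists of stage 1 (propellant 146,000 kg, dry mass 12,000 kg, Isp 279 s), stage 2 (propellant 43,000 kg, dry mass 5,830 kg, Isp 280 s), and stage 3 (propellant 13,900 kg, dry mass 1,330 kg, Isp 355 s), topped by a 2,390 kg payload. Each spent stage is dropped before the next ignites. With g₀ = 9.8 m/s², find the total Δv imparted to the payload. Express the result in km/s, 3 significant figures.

Ignition mass of stage 1 = 146,000+12,000 + 43,000+5,830 + 13,900+1,330 + 2,390 = 224,450 kg.
Stage 1: m₀ = 224,450 kg, m_f = 224,450 − 146,000 = 78,450 kg; Δv = 279×9.8×ln(2.861) = 2734.2×1.0512 ≈ 2874 m/s.
Stage 2: m₀ = 66,450 kg, m_f = 66,450 − 43,000 = 23,450 kg; Δv = 280×9.8×ln(2.834) = 2744.0×1.0416 ≈ 2858 m/s.
Stage 3: m₀ = 17,620 kg, m_f = 17,620 − 13,900 = 3,720 kg; Δv = 355×9.8×ln(4.737) = 3479.0×1.5553 ≈ 5411 m/s.
Total Δv = 2874 + 2858 + 5411 = 11143 m/s.

Δv ≈ 11.1 km/s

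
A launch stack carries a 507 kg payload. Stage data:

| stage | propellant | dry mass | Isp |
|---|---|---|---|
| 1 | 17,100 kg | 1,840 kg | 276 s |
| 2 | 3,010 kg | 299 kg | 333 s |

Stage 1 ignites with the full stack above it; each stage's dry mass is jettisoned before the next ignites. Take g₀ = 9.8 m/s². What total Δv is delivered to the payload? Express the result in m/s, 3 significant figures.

Ignition mass of stage 1 = 17,100+1,840 + 3,010+299 + 507 = 22,756 kg.
Stage 1: m₀ = 22,756 kg, m_f = 22,756 − 17,100 = 5,656 kg; Δv = 276×9.8×ln(4.023) = 2704.8×1.3921 ≈ 3765 m/s.
Stage 2: m₀ = 3,816 kg, m_f = 3,816 − 3,010 = 806 kg; Δv = 333×9.8×ln(4.734) = 3263.4×1.5549 ≈ 5074 m/s.
Total Δv = 3765 + 5074 = 8839 m/s.

Δv ≈ 8840 m/s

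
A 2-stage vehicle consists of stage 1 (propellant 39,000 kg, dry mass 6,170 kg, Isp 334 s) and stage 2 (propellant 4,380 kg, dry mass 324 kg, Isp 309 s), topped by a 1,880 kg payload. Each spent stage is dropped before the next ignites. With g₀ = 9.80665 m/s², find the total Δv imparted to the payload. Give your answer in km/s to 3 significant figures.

Δv ≈ 7.90 km/s

Ignition mass of stage 1 = 39,000+6,170 + 4,380+324 + 1,880 = 51,754 kg.
Stage 1: m₀ = 51,754 kg, m_f = 51,754 − 39,000 = 12,754 kg; Δv = 334×9.80665×ln(4.058) = 3275.4×1.4007 ≈ 4588 m/s.
Stage 2: m₀ = 6,584 kg, m_f = 6,584 − 4,380 = 2,204 kg; Δv = 309×9.80665×ln(2.987) = 3030.3×1.0944 ≈ 3316 m/s.
Total Δv = 4588 + 3316 = 7904 m/s.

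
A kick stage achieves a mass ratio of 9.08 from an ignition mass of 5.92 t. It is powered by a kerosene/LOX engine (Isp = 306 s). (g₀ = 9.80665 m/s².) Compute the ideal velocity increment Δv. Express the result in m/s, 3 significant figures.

v_e = Isp · g₀ = 306 × 9.80665 = 3000.8 m/s.
From the ideal rocket equation, Δv = v_e · ln(9.08) = 3000.8 × 2.2061 ≈ 6620.1 m/s.

Δv ≈ 6620 m/s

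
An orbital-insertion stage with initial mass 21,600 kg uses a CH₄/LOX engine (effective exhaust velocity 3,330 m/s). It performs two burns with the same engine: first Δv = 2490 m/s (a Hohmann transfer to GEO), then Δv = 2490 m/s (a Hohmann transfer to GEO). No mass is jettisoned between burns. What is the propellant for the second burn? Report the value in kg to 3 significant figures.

propellant for the second burn ≈ 5380 kg

After the first burn: m = 21600 × exp(−2490/3330.0) = 21600 × 0.47343 = 10,226.1 kg.
After the second burn: m = 10,226.1 × exp(−2490/3330.0) = 10,226.1 × 0.47343 = 4,841.34 kg.
Second-burn propellant = 10,226.1 − 4,841.34 = 5,384.76 kg.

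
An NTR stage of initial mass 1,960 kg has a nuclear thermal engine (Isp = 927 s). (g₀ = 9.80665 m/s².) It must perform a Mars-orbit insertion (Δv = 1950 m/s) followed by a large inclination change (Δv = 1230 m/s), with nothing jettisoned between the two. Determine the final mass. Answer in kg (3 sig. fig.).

v_e = Isp · g₀ = 927 × 9.80665 = 9090.8 m/s.
After the first burn: m = 1960 × exp(−1950/9090.8) = 1960 × 0.80694 = 1,581.6 kg.
After the second burn: m = 1,581.6 × exp(−1230/9090.8) = 1,581.6 × 0.87345 = 1,381.45 kg.

final mass ≈ 1380 kg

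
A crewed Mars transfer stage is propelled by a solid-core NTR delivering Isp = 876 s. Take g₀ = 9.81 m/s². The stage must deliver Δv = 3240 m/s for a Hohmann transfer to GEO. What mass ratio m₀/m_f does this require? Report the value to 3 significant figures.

v_e = Isp · g₀ = 876 × 9.81 = 8593.6 m/s.
Using Δv = v_e ln(m₀/m_f): m₀/m_f = exp(Δv / v_e) = exp(3240 / 8593.6) = exp(0.3770) = 1.4579.

mass ratio ≈ 1.46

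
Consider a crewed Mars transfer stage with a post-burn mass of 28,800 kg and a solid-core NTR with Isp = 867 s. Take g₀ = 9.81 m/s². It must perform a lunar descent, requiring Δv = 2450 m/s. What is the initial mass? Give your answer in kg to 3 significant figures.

initial mass ≈ 38400 kg

v_e = Isp · g₀ = 867 × 9.81 = 8505.3 m/s.
m₀/m_f = exp(Δv / v_e) = exp(2450 / 8505.3) = exp(0.2881) = 1.3338.
m₀ = m_f × 1.3338 = 28,800 × 1.3338 = 38,413.4 kg.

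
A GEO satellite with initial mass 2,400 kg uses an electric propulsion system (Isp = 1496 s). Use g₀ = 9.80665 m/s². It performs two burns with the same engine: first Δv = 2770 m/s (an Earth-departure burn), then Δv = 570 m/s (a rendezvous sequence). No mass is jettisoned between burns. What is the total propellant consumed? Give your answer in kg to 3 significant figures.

total propellant consumed ≈ 489 kg

v_e = Isp · g₀ = 1496 × 9.80665 = 14670.7 m/s.
After the first burn: m = 2400 × exp(−2770/14670.7) = 2400 × 0.82794 = 1,987.06 kg.
After the second burn: m = 1,987.06 × exp(−570/14670.7) = 1,987.06 × 0.96189 = 1,911.33 kg.
Total propellant = m₀ − m_final = 2400 − 1,911.33 = 488.67 kg.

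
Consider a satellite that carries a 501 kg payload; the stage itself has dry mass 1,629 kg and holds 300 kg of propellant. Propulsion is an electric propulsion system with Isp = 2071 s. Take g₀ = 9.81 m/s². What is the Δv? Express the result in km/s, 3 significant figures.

v_e = Isp · g₀ = 2071 × 9.81 = 20316.5 m/s.
m₀ = payload + dry + propellant = 501 + 1,629 + 300 = 2,430 kg.
m_f = payload + dry = 501 + 1,629 = 2,130 kg.
Δv = v_e · ln(m₀/m_f) = 20316.5 × ln(1.141) = 20316.5 × 0.1318 ≈ 2677.1 m/s.

Δv ≈ 2.68 km/s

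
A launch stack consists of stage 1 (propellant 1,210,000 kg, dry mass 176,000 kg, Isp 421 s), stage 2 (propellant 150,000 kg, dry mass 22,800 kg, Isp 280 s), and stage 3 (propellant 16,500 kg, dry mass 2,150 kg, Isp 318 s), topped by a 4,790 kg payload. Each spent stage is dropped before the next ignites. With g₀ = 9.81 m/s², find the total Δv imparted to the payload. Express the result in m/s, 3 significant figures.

Ignition mass of stage 1 = 1,210,000+176,000 + 150,000+22,800 + 16,500+2,150 + 4,790 = 1,582,240 kg.
Stage 1: m₀ = 1,582,240 kg, m_f = 1,582,240 − 1,210,000 = 372,240 kg; Δv = 421×9.81×ln(4.251) = 4130.0×1.4471 ≈ 5976 m/s.
Stage 2: m₀ = 196,240 kg, m_f = 196,240 − 150,000 = 46,240 kg; Δv = 280×9.81×ln(4.244) = 2746.8×1.4455 ≈ 3970 m/s.
Stage 3: m₀ = 23,440 kg, m_f = 23,440 − 16,500 = 6,940 kg; Δv = 318×9.81×ln(3.378) = 3119.6×1.2171 ≈ 3797 m/s.
Total Δv = 5976 + 3970 + 3797 = 13743 m/s.

Δv ≈ 13700 m/s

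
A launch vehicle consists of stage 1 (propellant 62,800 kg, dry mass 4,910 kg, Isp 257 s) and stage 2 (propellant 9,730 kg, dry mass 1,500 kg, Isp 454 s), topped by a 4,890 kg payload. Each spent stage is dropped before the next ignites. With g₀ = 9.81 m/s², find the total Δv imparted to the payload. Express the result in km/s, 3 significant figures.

Δv ≈ 7.61 km/s

Ignition mass of stage 1 = 62,800+4,910 + 9,730+1,500 + 4,890 = 83,830 kg.
Stage 1: m₀ = 83,830 kg, m_f = 83,830 − 62,800 = 21,030 kg; Δv = 257×9.81×ln(3.986) = 2521.2×1.3828 ≈ 3486 m/s.
Stage 2: m₀ = 16,120 kg, m_f = 16,120 − 9,730 = 6,390 kg; Δv = 454×9.81×ln(2.523) = 4453.7×0.9253 ≈ 4121 m/s.
Total Δv = 3486 + 4121 = 7607 m/s.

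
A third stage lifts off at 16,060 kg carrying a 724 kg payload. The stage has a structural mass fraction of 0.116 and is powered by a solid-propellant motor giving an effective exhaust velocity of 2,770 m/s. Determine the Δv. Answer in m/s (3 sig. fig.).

Stage wet mass = m₀ − payload = 16,060 − 724 = 15,336 kg.
Stage dry mass = ε × stage wet mass = 0.116 × 15,336 = 1,778.98 kg.
Burnout mass m_f = stage dry + payload = 1,778.98 + 724 = 2,502.98 kg.
Δv = v_e · ln(16,060/2,502.98) = 2770.0 × ln(6.416) = 2770.0 × 1.8588 ≈ 5149 m/s.

Δv ≈ 5150 m/s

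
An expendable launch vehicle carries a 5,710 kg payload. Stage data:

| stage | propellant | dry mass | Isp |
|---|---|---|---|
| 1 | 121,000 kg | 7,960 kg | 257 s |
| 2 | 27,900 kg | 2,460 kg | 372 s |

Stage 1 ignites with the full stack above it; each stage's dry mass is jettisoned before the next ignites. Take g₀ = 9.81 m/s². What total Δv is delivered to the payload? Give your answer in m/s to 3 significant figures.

Ignition mass of stage 1 = 121,000+7,960 + 27,900+2,460 + 5,710 = 165,030 kg.
Stage 1: m₀ = 165,030 kg, m_f = 165,030 − 121,000 = 44,030 kg; Δv = 257×9.81×ln(3.748) = 2521.2×1.3213 ≈ 3331 m/s.
Stage 2: m₀ = 36,070 kg, m_f = 36,070 − 27,900 = 8,170 kg; Δv = 372×9.81×ln(4.415) = 3649.3×1.4850 ≈ 5419 m/s.
Total Δv = 3331 + 5419 = 8750 m/s.

Δv ≈ 8750 m/s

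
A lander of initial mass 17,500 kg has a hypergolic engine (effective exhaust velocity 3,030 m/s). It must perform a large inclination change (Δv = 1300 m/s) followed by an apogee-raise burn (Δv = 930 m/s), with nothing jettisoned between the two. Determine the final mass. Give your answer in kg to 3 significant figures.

After the first burn: m = 17500 × exp(−1300/3030.0) = 17500 × 0.65113 = 11,394.8 kg.
After the second burn: m = 11,394.8 × exp(−930/3030.0) = 11,394.8 × 0.73570 = 8,383.15 kg.

final mass ≈ 8380 kg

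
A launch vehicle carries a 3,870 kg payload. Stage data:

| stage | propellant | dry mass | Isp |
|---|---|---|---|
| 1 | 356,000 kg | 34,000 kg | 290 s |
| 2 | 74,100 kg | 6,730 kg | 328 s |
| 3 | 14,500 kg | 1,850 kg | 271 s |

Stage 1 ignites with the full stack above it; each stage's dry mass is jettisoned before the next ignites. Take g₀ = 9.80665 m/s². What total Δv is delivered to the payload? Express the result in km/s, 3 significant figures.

Ignition mass of stage 1 = 356,000+34,000 + 74,100+6,730 + 14,500+1,850 + 3,870 = 491,050 kg.
Stage 1: m₀ = 491,050 kg, m_f = 491,050 − 356,000 = 135,050 kg; Δv = 290×9.80665×ln(3.636) = 2843.9×1.2909 ≈ 3671 m/s.
Stage 2: m₀ = 101,050 kg, m_f = 101,050 − 74,100 = 26,950 kg; Δv = 328×9.80665×ln(3.75) = 3216.6×1.3216 ≈ 4251 m/s.
Stage 3: m₀ = 20,220 kg, m_f = 20,220 − 14,500 = 5,720 kg; Δv = 271×9.80665×ln(3.535) = 2657.6×1.2627 ≈ 3356 m/s.
Total Δv = 3671 + 4251 + 3356 = 11278 m/s.

Δv ≈ 11.3 km/s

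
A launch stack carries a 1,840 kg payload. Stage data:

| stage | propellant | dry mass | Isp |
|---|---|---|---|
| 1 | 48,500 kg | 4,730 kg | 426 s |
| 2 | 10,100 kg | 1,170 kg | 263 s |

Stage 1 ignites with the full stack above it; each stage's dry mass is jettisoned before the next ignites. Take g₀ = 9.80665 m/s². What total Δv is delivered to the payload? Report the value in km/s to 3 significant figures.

Δv ≈ 9.28 km/s

Ignition mass of stage 1 = 48,500+4,730 + 10,100+1,170 + 1,840 = 66,340 kg.
Stage 1: m₀ = 66,340 kg, m_f = 66,340 − 48,500 = 17,840 kg; Δv = 426×9.80665×ln(3.719) = 4177.6×1.3133 ≈ 5487 m/s.
Stage 2: m₀ = 13,110 kg, m_f = 13,110 − 10,100 = 3,010 kg; Δv = 263×9.80665×ln(4.355) = 2579.1×1.4714 ≈ 3795 m/s.
Total Δv = 5487 + 3795 = 9282 m/s.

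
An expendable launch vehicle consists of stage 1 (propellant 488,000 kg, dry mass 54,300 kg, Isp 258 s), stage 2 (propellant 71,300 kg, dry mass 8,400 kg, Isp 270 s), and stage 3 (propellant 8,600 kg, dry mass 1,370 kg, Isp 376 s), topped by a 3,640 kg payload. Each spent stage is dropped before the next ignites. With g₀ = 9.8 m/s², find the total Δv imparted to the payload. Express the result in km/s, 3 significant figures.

Ignition mass of stage 1 = 488,000+54,300 + 71,300+8,400 + 8,600+1,370 + 3,640 = 635,610 kg.
Stage 1: m₀ = 635,610 kg, m_f = 635,610 − 488,000 = 147,610 kg; Δv = 258×9.8×ln(4.306) = 2528.4×1.4600 ≈ 3691 m/s.
Stage 2: m₀ = 93,310 kg, m_f = 93,310 − 71,300 = 22,010 kg; Δv = 270×9.8×ln(4.239) = 2646.0×1.4444 ≈ 3822 m/s.
Stage 3: m₀ = 13,610 kg, m_f = 13,610 − 8,600 = 5,010 kg; Δv = 376×9.8×ln(2.717) = 3684.8×0.9994 ≈ 3682 m/s.
Total Δv = 3691 + 3822 + 3682 = 11195 m/s.

Δv ≈ 11.2 km/s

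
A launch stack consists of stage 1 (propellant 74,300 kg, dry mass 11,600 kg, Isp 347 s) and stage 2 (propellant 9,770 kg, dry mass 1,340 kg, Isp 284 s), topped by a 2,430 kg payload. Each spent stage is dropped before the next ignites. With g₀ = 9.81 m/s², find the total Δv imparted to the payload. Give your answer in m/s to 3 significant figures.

Ignition mass of stage 1 = 74,300+11,600 + 9,770+1,340 + 2,430 = 99,440 kg.
Stage 1: m₀ = 99,440 kg, m_f = 99,440 − 74,300 = 25,140 kg; Δv = 347×9.81×ln(3.955) = 3404.1×1.3751 ≈ 4681 m/s.
Stage 2: m₀ = 13,540 kg, m_f = 13,540 − 9,770 = 3,770 kg; Δv = 284×9.81×ln(3.592) = 2786.0×1.2786 ≈ 3562 m/s.
Total Δv = 4681 + 3562 = 8243 m/s.

Δv ≈ 8240 m/s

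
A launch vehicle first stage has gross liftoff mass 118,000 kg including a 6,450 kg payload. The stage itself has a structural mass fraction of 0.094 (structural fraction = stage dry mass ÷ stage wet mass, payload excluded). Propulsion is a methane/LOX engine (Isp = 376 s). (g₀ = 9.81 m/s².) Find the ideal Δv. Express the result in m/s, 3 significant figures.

Δv ≈ 7160 m/s

Stage wet mass = m₀ − payload = 118,000 − 6,450 = 111,550 kg.
Stage dry mass = ε × stage wet mass = 0.094 × 111,550 = 10,485.7 kg.
Burnout mass m_f = stage dry + payload = 10,485.7 + 6,450 = 16,935.7 kg.
v_e = Isp · g₀ = 376 × 9.81 = 3688.6 m/s.
By the Tsiolkovsky rocket equation, Δv = v_e · ln(118,000/16,935.7) = 3688.6 × ln(6.968) = 3688.6 × 1.9413 ≈ 7160 m/s.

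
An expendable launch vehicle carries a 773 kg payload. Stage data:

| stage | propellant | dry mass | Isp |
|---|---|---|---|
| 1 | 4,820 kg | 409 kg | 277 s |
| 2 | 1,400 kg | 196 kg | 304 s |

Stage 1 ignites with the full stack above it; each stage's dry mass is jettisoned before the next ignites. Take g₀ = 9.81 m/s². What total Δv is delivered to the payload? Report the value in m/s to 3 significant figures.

Ignition mass of stage 1 = 4,820+409 + 1,400+196 + 773 = 7,598 kg.
Stage 1: m₀ = 7,598 kg, m_f = 7,598 − 4,820 = 2,778 kg; Δv = 277×9.81×ln(2.735) = 2717.4×1.0062 ≈ 2734 m/s.
Stage 2: m₀ = 2,369 kg, m_f = 2,369 − 1,400 = 969 kg; Δv = 304×9.81×ln(2.445) = 2982.2×0.8940 ≈ 2666 m/s.
Total Δv = 2734 + 2666 = 5400 m/s.

Δv ≈ 5400 m/s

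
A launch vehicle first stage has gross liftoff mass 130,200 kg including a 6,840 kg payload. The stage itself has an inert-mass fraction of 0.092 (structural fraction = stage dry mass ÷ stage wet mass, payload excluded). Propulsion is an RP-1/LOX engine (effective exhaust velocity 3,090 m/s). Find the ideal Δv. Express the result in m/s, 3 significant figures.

Stage wet mass = m₀ − payload = 130,200 − 6,840 = 123,360 kg.
Stage dry mass = ε × stage wet mass = 0.092 × 123,360 = 11,349.1 kg.
Burnout mass m_f = stage dry + payload = 11,349.1 + 6,840 = 18,189.1 kg.
Δv = v_e · ln(130,200/18,189.1) = 3090.0 × ln(7.158) = 3090.0 × 1.9682 ≈ 6082 m/s.

Δv ≈ 6080 m/s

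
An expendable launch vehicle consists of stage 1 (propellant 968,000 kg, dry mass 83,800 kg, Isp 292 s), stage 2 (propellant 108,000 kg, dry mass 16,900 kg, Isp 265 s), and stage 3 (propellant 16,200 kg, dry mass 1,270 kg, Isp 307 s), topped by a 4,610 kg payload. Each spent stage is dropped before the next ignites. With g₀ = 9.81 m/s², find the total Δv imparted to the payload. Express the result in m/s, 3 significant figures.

Δv ≈ 12200 m/s

Ignition mass of stage 1 = 968,000+83,800 + 108,000+16,900 + 16,200+1,270 + 4,610 = 1,198,780 kg.
Stage 1: m₀ = 1,198,780 kg, m_f = 1,198,780 − 968,000 = 230,780 kg; Δv = 292×9.81×ln(5.194) = 2864.5×1.6476 ≈ 4720 m/s.
Stage 2: m₀ = 146,980 kg, m_f = 146,980 − 108,000 = 38,980 kg; Δv = 265×9.81×ln(3.771) = 2599.7×1.3272 ≈ 3450 m/s.
Stage 3: m₀ = 22,080 kg, m_f = 22,080 − 16,200 = 5,880 kg; Δv = 307×9.81×ln(3.755) = 3011.7×1.3231 ≈ 3985 m/s.
Total Δv = 4720 + 3450 + 3985 = 12155 m/s.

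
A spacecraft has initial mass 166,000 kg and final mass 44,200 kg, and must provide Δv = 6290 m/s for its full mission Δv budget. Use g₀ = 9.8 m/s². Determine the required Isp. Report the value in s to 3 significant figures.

Isp ≈ 485 s

ln(m₀/m_f) = ln(166000/44200) = ln(3.756) = 1.3233.
v_e = Δv / ln(m₀/m_f) = 6290 / 1.3233 = 4753.4 m/s.
Isp = v_e / g₀ = 4753.4 / 9.8 = 485.0 s.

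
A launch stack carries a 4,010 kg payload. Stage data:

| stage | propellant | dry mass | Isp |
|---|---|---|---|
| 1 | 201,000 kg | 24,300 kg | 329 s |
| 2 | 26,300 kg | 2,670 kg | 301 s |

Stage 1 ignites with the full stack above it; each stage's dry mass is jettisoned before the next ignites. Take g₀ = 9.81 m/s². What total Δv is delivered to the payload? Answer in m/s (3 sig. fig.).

Ignition mass of stage 1 = 201,000+24,300 + 26,300+2,670 + 4,010 = 258,280 kg.
Stage 1: m₀ = 258,280 kg, m_f = 258,280 − 201,000 = 57,280 kg; Δv = 329×9.81×ln(4.509) = 3227.5×1.5061 ≈ 4861 m/s.
Stage 2: m₀ = 32,980 kg, m_f = 32,980 − 26,300 = 6,680 kg; Δv = 301×9.81×ln(4.937) = 2952.8×1.5968 ≈ 4715 m/s.
Total Δv = 4861 + 4715 = 9576 m/s.

Δv ≈ 9580 m/s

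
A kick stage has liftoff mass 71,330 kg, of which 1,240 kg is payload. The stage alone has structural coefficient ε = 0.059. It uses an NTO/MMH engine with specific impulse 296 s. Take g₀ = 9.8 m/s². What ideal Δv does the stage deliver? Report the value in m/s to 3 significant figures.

Δv ≈ 7500 m/s

Stage wet mass = m₀ − payload = 71,330 − 1,240 = 70,090 kg.
Stage dry mass = ε × stage wet mass = 0.059 × 70,090 = 4,135.31 kg.
Burnout mass m_f = stage dry + payload = 4,135.31 + 1,240 = 5,375.31 kg.
v_e = Isp · g₀ = 296 × 9.8 = 2900.8 m/s.
Δv = v_e · ln(71,330/5,375.31) = 2900.8 × ln(13.27) = 2900.8 × 2.5855 ≈ 7500 m/s.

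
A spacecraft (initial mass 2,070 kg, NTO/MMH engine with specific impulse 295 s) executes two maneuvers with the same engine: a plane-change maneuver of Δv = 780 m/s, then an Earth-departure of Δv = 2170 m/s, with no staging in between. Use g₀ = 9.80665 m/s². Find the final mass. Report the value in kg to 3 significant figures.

v_e = Isp · g₀ = 295 × 9.80665 = 2893.0 m/s.
After the first burn: m = 2070 × exp(−780/2893.0) = 2070 × 0.76367 = 1,580.8 kg.
After the second burn: m = 1,580.8 × exp(−2170/2893.0) = 1,580.8 × 0.47232 = 746.643 kg.

final mass ≈ 747 kg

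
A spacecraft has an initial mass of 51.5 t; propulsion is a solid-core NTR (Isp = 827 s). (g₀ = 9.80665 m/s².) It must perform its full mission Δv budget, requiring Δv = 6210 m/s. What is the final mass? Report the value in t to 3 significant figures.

final mass ≈ 23.9 t

v_e = Isp · g₀ = 827 × 9.80665 = 8110.1 m/s.
m₀/m_f = exp(Δv / v_e) = exp(6210 / 8110.1) = exp(0.7657) = 2.1505.
m_f = m₀ / 2.1505 = 51.5 / 2.1505 = 23.9479 t.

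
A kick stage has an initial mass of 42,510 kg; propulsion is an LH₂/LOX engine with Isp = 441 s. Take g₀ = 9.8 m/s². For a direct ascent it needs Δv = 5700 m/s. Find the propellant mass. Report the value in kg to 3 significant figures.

propellant mass ≈ 31100 kg

v_e = Isp · g₀ = 441 × 9.8 = 4321.8 m/s.
m₀/m_f = exp(Δv / v_e) = exp(5700 / 4321.8) = exp(1.3189) = 3.7393.
m_f = 42,510 / 3.7393 = 11,368.4 kg, so propellant = m₀ − m_f = 42,510 − 11,368.4 = 31,141.6 kg.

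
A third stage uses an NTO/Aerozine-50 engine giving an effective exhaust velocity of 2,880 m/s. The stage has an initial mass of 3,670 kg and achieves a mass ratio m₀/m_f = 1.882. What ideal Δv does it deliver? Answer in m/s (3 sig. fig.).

Δv = v_e · ln(1.882) = 2880.0 × 0.6323 ≈ 1821.1 m/s.

Δv ≈ 1820 m/s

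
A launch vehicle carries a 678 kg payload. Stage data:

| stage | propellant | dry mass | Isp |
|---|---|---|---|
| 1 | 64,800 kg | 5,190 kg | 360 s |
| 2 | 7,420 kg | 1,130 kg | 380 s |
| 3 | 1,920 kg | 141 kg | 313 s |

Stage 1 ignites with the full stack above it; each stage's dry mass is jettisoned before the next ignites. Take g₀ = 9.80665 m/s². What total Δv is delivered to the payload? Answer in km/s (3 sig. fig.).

Ignition mass of stage 1 = 64,800+5,190 + 7,420+1,130 + 1,920+141 + 678 = 81,279 kg.
Stage 1: m₀ = 81,279 kg, m_f = 81,279 − 64,800 = 16,479 kg; Δv = 360×9.80665×ln(4.932) = 3530.4×1.5958 ≈ 5634 m/s.
Stage 2: m₀ = 11,289 kg, m_f = 11,289 − 7,420 = 3,869 kg; Δv = 380×9.80665×ln(2.918) = 3726.5×1.0708 ≈ 3990 m/s.
Stage 3: m₀ = 2,739 kg, m_f = 2,739 − 1,920 = 819 kg; Δv = 313×9.80665×ln(3.344) = 3069.5×1.2073 ≈ 3706 m/s.
Total Δv = 5634 + 3990 + 3706 = 13330 m/s.

Δv ≈ 13.3 km/s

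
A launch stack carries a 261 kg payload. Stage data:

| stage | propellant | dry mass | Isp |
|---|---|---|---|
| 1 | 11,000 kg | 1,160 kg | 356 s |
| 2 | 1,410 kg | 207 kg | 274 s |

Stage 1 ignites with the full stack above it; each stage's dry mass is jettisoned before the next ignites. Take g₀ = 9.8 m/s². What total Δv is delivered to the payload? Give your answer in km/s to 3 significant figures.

Δv ≈ 9.07 km/s

Ignition mass of stage 1 = 11,000+1,160 + 1,410+207 + 261 = 14,038 kg.
Stage 1: m₀ = 14,038 kg, m_f = 14,038 − 11,000 = 3,038 kg; Δv = 356×9.8×ln(4.621) = 3488.8×1.5306 ≈ 5340 m/s.
Stage 2: m₀ = 1,878 kg, m_f = 1,878 − 1,410 = 468 kg; Δv = 274×9.8×ln(4.013) = 2685.2×1.3895 ≈ 3731 m/s.
Total Δv = 5340 + 3731 = 9071 m/s.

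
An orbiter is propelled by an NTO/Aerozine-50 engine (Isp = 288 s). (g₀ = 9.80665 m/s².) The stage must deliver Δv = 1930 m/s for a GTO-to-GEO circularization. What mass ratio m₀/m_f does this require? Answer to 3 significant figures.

mass ratio ≈ 1.98

v_e = Isp · g₀ = 288 × 9.80665 = 2824.3 m/s.
m₀/m_f = exp(Δv / v_e) = exp(1930 / 2824.3) = exp(0.6834) = 1.9805.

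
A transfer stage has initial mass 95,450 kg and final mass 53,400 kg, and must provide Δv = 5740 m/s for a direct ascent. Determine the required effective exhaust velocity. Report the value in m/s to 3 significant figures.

v_e ≈ 9880 m/s

ln(m₀/m_f) = ln(95450/53400) = ln(1.787) = 0.5808.
By the Tsiolkovsky rocket equation, v_e = Δv / ln(m₀/m_f) = 5740 / 0.5808 = 9883.1 m/s.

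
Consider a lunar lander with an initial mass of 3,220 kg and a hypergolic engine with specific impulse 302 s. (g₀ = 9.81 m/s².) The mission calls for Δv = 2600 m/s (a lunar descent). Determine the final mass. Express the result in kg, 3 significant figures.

final mass ≈ 1340 kg

v_e = Isp · g₀ = 302 × 9.81 = 2962.6 m/s.
m₀/m_f = exp(Δv / v_e) = exp(2600 / 2962.6) = exp(0.8776) = 2.4051.
m_f = m₀ / 2.4051 = 3,220 / 2.4051 = 1,338.82 kg.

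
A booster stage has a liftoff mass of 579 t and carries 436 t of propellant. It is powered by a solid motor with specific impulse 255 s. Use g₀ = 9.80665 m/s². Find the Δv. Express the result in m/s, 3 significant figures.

v_e = Isp · g₀ = 255 × 9.80665 = 2500.7 m/s.
m_f = m₀ − m_prop = 579 − 436 = 143 t.
By the Tsiolkovsky rocket equation, Δv = v_e · ln(m₀/m_f) = 2500.7 × ln(4.049) = 2500.7 × 1.3985 ≈ 3497.1 m/s.

Δv ≈ 3500 m/s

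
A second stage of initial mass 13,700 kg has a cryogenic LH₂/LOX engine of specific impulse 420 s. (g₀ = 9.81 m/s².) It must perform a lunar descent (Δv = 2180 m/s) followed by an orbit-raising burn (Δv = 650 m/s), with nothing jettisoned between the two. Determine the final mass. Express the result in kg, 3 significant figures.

v_e = Isp · g₀ = 420 × 9.81 = 4120.2 m/s.
After the first burn: m = 13700 × exp(−2180/4120.2) = 13700 × 0.58913 = 8,071.08 kg.
After the second burn: m = 8,071.08 × exp(−650/4120.2) = 8,071.08 × 0.85406 = 6,893.19 kg.

final mass ≈ 6890 kg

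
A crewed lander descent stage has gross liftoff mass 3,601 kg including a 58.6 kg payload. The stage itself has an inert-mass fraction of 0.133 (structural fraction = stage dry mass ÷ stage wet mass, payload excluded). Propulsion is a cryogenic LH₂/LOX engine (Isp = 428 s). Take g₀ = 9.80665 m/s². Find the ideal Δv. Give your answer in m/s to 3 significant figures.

Stage wet mass = m₀ − payload = 3,601 − 58.6 = 3,542.4 kg.
Stage dry mass = ε × stage wet mass = 0.133 × 3,542.4 = 471.139 kg.
Burnout mass m_f = stage dry + payload = 471.139 + 58.6 = 529.739 kg.
v_e = Isp · g₀ = 428 × 9.80665 = 4197.2 m/s.
Δv = v_e · ln(3,601/529.739) = 4197.2 × ln(6.798) = 4197.2 × 1.9166 ≈ 8044 m/s.

Δv ≈ 8040 m/s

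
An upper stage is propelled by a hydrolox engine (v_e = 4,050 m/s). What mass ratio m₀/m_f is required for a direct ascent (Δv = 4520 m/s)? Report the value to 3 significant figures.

mass ratio ≈ 3.05

By the Tsiolkovsky rocket equation, m₀/m_f = exp(Δv / v_e) = exp(4520 / 4050.0) = exp(1.1160) = 3.0528.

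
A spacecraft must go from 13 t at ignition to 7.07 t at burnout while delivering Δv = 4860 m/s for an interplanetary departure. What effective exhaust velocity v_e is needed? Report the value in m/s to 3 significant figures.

v_e ≈ 7980 m/s

ln(m₀/m_f) = ln(13000/7070) = ln(1.839) = 0.6091.
Using Δv = v_e ln(m₀/m_f): v_e = Δv / ln(m₀/m_f) = 4860 / 0.6091 = 7979.1 m/s.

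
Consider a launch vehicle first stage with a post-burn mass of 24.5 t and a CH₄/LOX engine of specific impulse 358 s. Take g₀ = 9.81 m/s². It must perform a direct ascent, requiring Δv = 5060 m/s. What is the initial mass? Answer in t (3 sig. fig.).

initial mass ≈ 103 t

v_e = Isp · g₀ = 358 × 9.81 = 3512.0 m/s.
Rocket equation: m₀/m_f = exp(Δv / v_e) = exp(5060 / 3512.0) = exp(1.4408) = 4.2240.
m₀ = m_f × 4.2240 = 24.5 × 4.2240 = 103.488 t.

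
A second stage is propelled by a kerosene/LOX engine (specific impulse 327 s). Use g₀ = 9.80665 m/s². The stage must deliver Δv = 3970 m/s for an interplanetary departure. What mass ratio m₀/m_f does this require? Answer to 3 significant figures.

v_e = Isp · g₀ = 327 × 9.80665 = 3206.8 m/s.
From the ideal rocket equation, m₀/m_f = exp(Δv / v_e) = exp(3970 / 3206.8) = exp(1.2380) = 3.4487.

mass ratio ≈ 3.45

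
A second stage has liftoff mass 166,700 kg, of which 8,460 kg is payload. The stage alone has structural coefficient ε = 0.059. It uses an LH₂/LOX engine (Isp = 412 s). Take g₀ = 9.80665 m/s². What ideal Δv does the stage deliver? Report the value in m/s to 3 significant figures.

Δv ≈ 9040 m/s

Stage wet mass = m₀ − payload = 166,700 − 8,460 = 158,240 kg.
Stage dry mass = ε × stage wet mass = 0.059 × 158,240 = 9,336.16 kg.
Burnout mass m_f = stage dry + payload = 9,336.16 + 8,460 = 17,796.16 kg.
v_e = Isp · g₀ = 412 × 9.80665 = 4040.3 m/s.
Δv = v_e · ln(166,700/17,796.16) = 4040.3 × ln(9.367) = 4040.3 × 2.2372 ≈ 9039 m/s.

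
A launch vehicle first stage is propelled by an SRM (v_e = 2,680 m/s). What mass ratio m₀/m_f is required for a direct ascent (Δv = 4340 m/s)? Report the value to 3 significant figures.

mass ratio ≈ 5.05

m₀/m_f = exp(Δv / v_e) = exp(4340 / 2680.0) = exp(1.6194) = 5.0501.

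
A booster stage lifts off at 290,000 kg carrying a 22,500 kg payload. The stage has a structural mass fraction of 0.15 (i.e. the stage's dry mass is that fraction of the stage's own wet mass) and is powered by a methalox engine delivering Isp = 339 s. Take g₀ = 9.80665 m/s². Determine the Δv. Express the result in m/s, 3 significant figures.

Δv ≈ 5100 m/s

Stage wet mass = m₀ − payload = 290,000 − 22,500 = 267,500 kg.
Stage dry mass = ε × stage wet mass = 0.15 × 267,500 = 40,125 kg.
Burnout mass m_f = stage dry + payload = 40,125 + 22,500 = 62,625 kg.
v_e = Isp · g₀ = 339 × 9.80665 = 3324.5 m/s.
Using Δv = v_e ln(m₀/m_f): Δv = v_e · ln(290,000/62,625) = 3324.5 × ln(4.631) = 3324.5 × 1.5327 ≈ 5095 m/s.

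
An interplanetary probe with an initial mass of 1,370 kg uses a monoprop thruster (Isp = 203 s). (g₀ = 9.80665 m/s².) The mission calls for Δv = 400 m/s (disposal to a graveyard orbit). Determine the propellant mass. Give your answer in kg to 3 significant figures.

v_e = Isp · g₀ = 203 × 9.80665 = 1990.7 m/s.
From the ideal rocket equation, m₀/m_f = exp(Δv / v_e) = exp(400 / 1990.7) = exp(0.2009) = 1.2225.
m_f = 1,370 / 1.2225 = 1,120.65 kg, so propellant = m₀ − m_f = 1,370 − 1,120.65 = 249.35 kg.

propellant mass ≈ 249 kg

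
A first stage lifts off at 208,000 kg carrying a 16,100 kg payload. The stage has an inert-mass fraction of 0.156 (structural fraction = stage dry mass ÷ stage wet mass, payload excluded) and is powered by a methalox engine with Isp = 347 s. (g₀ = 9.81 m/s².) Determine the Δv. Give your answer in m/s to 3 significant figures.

Stage wet mass = m₀ − payload = 208,000 − 16,100 = 191,900 kg.
Stage dry mass = ε × stage wet mass = 0.156 × 191,900 = 29,936.4 kg.
Burnout mass m_f = stage dry + payload = 29,936.4 + 16,100 = 46,036.4 kg.
v_e = Isp · g₀ = 347 × 9.81 = 3404.1 m/s.
Using Δv = v_e ln(m₀/m_f): Δv = v_e · ln(208,000/46,036.4) = 3404.1 × ln(4.518) = 3404.1 × 1.5081 ≈ 5134 m/s.

Δv ≈ 5130 m/s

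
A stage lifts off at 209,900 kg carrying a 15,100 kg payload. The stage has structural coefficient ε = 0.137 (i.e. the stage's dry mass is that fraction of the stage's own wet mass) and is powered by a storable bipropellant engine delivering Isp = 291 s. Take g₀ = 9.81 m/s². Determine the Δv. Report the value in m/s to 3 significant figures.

Stage wet mass = m₀ − payload = 209,900 − 15,100 = 194,800 kg.
Stage dry mass = ε × stage wet mass = 0.137 × 194,800 = 26,687.6 kg.
Burnout mass m_f = stage dry + payload = 26,687.6 + 15,100 = 41,787.6 kg.
v_e = Isp · g₀ = 291 × 9.81 = 2854.7 m/s.
Using Δv = v_e ln(m₀/m_f): Δv = v_e · ln(209,900/41,787.6) = 2854.7 × ln(5.023) = 2854.7 × 1.6140 ≈ 4608 m/s.

Δv ≈ 4610 m/s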